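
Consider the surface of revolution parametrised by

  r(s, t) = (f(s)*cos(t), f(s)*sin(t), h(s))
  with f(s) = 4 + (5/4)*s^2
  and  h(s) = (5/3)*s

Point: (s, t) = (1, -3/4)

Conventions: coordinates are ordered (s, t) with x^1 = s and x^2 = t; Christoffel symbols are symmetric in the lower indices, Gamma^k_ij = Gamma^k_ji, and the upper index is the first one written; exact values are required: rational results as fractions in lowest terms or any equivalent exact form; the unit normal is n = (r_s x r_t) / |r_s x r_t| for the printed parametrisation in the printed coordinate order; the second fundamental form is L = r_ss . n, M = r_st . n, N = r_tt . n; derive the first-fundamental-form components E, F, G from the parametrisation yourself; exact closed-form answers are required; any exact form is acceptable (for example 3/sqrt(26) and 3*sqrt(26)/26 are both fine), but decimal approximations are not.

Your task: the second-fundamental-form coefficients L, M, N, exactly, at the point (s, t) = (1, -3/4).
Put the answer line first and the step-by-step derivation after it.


Answer: L = -5*sqrt(13)/13, M = 0, N = 21*sqrt(13)/26

f = 21/4, f' = 5/2, f'' = 5/2, h' = 5/3, h'' = 0
E = 325/36, F = 0, G = 441/16; answer radicand W^2 = 325/36
unnormalised second-form numerators: l = -25/6, m = 0, n = 35/4; L = l/sqrt(325/36), and similarly M = m/sqrt(W^2), N = n/sqrt(W^2)


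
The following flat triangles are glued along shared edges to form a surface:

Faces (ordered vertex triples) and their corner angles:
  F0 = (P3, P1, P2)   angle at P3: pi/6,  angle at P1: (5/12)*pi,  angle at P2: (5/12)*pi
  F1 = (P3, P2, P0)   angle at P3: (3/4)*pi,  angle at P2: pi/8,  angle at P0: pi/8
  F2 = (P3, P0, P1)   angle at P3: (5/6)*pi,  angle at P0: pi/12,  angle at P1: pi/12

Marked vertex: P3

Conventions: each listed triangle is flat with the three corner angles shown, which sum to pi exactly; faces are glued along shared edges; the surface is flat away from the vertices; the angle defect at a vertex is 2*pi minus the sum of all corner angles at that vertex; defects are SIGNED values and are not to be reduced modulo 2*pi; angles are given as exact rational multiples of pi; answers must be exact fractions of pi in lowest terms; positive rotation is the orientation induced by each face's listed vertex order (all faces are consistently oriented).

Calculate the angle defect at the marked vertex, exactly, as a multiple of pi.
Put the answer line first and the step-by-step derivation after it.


Answer: defect(P3) = pi/4

Sum of corner angles at P3: (7/4)*pi
defect = 2*pi - (7/4)*pi


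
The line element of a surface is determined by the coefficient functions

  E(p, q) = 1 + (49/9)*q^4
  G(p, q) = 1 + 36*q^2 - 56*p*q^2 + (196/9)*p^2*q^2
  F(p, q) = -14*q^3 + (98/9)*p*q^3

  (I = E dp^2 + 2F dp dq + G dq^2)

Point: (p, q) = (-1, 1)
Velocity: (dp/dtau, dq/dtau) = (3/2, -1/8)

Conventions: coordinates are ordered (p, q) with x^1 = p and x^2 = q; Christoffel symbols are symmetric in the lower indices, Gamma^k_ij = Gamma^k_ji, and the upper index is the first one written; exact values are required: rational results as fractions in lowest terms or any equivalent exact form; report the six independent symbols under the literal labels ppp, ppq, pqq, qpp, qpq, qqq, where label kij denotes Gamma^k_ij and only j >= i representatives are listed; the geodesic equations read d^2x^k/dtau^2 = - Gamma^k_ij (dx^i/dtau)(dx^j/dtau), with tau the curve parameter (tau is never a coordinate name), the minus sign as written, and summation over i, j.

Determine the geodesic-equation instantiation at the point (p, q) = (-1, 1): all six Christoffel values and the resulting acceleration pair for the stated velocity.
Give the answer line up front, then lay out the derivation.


Answer: Gamma_ppp = 0, Gamma_ppq = 49/541, Gamma_pqq = -112/541, Gamma_qpp = 0, Gamma_qpq = -224/541, Gamma_qqq = 512/541; accelerations (d^2p/dtau^2, d^2q/dtau^2) = (161/4328, -92/541)

E = 58/9, F = -224/9, G = 1033/9 at the point
E_p = 0, E_q = 196/9, F_p = 98/9, F_q = -224/3, G_p = -896/9, G_q = 2048/9
EG - F^2 = 1082/9;  g^inv = (9/1082) * [[1033/9, 224/9], [224/9, 58/9]]
first-kind symbols [ij,l] = (1/2)(d_i g_jl + d_j g_il - d_l g_ij): [pp,p] = E_p/2 = 0, [pp,q] = F_p - E_q/2 = 0, [pq,p] = E_q/2 = 98/9, [pq,q] = G_p/2 = -448/9, [qq,p] = F_q - G_p/2 = -224/9, [qq,q] = G_q/2 = 1024/9
Gamma^p_ij = (G*[ij,p] - F*[ij,q])/(EG - F^2), Gamma^q_ij = (E*[ij,q] - F*[ij,p])/(EG - F^2)
Gamma_ppp = 0, Gamma_ppq = 49/541, Gamma_pqq = -112/541, Gamma_qpp = 0, Gamma_qpq = -224/541, Gamma_qqq = 512/541
d^2p/dtau^2 = -(Gamma_ppp*(3/2)^2 + 2*Gamma_ppq*(3/2)*(-1/8) + Gamma_pqq*(-1/8)^2) = 161/4328
d^2q/dtau^2 = -(Gamma_qpp*(3/2)^2 + 2*Gamma_qpq*(3/2)*(-1/8) + Gamma_qqq*(-1/8)^2) = -92/541


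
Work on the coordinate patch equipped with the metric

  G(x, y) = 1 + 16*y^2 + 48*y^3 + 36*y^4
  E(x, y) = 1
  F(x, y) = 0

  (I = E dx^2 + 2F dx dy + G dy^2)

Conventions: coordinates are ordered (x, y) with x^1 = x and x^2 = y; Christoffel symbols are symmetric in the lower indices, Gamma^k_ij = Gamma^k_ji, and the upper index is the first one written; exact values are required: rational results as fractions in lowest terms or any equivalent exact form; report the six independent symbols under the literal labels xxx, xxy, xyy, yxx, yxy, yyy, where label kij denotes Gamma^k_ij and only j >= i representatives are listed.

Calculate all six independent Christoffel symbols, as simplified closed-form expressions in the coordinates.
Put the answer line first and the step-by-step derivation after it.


Answer: Gamma_xxx = 0, Gamma_xxy = 0, Gamma_xyy = 0, Gamma_yxx = 0, Gamma_yxy = 0, Gamma_yyy = (72*y^3 + 72*y^2 + 16*y)/(36*y^4 + 48*y^3 + 16*y^2 + 1)

E = 1; F = 0; G = 1 + 16*y^2 + 48*y^3 + 36*y^4
Gamma^k_ij = (1/2) g^{kl} (d_i g_jl + d_j g_il - d_l g_ij), with g^inv = (1/(EG-F^2)) [[G, -F], [-F, E]]
first partials: E_x = 0, E_y = 0, F_x = 0, F_y = 0, G_x = 0, G_y = 32*y + 144*y^2 + 144*y^3
D = EG - F^2 = 1 + 16*y^2 + 48*y^3 + 36*y^4
expanded: Gamma^x_xx = (G E_x - 2F F_x + F E_y)/(2D), Gamma^x_xy = (G E_y - F G_x)/(2D), Gamma^x_yy = (2G F_y - G G_x - F G_y)/(2D), Gamma^y_xx = (2E F_x - E E_y - F E_x)/(2D), Gamma^y_xy = (E G_x - F E_y)/(2D), Gamma^y_yy = (E G_y - 2F F_y + F G_x)/(2D); substitute and cancel common factors


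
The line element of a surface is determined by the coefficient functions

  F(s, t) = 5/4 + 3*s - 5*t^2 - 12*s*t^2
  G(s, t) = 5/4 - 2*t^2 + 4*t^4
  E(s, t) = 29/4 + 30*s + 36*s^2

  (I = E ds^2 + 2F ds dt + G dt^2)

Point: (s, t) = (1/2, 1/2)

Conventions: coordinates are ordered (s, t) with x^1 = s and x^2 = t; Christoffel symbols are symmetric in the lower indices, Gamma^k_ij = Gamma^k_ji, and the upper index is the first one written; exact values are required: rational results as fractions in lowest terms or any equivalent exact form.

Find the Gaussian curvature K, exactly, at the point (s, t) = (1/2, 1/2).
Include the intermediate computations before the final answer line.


E = 125/4, F = 0, G = 1, EG - F^2 = 125/4 at the point
E_s = 66, E_t = 0, F_s = 0, F_t = -11, G_s = 0, G_t = 0
E_tt = 0, F_st = -12, G_ss = 0
By Brioschi, K is (det M1 - det M2) divided by (EG - F^2) squared.
M1 = [[-E_tt/2 + F_st - G_ss/2, E_s/2, F_s - E_t/2], [F_t - G_s/2, E, F], [G_t/2, F, G]] = [[-12, 33, 0], [-11, 125/4, 0], [0, 0, 1]]; det M1 = -12
M2 = [[0, E_t/2, G_s/2], [E_t/2, E, F], [G_s/2, F, G]] = [[0, 0, 0], [0, 125/4, 0], [0, 0, 1]]; det M2 = 0
det M1 - det M2 = -12; K = -12 / (125/4)^2 = -192/15625

Answer: K = -192/15625


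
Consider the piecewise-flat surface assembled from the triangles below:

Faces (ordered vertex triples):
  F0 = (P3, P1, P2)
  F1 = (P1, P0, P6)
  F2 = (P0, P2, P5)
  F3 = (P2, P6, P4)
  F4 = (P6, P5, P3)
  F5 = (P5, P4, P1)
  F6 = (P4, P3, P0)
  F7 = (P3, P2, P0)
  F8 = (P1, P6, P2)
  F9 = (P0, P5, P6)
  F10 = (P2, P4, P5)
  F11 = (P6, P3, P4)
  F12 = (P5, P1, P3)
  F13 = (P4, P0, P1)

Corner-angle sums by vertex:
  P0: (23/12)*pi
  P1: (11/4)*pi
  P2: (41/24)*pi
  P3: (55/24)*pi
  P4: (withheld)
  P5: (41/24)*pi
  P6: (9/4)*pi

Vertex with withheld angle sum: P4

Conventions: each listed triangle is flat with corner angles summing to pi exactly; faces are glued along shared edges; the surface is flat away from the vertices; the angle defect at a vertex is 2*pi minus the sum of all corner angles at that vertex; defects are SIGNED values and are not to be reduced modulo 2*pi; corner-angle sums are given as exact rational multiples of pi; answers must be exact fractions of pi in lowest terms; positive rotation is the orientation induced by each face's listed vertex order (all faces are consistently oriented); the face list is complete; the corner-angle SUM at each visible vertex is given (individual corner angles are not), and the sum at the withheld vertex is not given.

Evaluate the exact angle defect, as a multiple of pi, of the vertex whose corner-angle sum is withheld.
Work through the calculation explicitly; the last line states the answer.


V = 7, E = 21, F = 14; chi = V - E + F = 0
Gauss-Bonnet: total defect = 2*pi*chi = 0; visible defects sum to (-5/8)*pi

Answer: defect(P4) = (5/8)*pi


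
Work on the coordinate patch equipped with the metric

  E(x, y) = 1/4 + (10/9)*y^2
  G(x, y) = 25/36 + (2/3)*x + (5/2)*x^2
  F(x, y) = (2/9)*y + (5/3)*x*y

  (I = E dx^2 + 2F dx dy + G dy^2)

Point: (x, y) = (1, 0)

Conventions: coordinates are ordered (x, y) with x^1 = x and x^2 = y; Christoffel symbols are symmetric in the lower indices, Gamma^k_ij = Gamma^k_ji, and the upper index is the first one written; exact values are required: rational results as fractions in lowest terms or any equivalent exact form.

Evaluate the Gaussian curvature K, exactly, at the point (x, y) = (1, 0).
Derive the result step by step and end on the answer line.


E = 1/4, F = 0, G = 139/36, EG - F^2 = 139/144 at the point
E_x = 0, E_y = 0, F_x = 0, F_y = 17/9, G_x = 17/3, G_y = 0
E_yy = 20/9, F_xy = 5/3, G_xx = 5
Brioschi: K = (det M1 - det M2) / (EG - F^2)^2 with the standard first/second-derivative matrices M1, M2.
M1 = [[-E_yy/2 + F_xy - G_xx/2, E_x/2, F_x - E_y/2], [F_y - G_x/2, E, F], [G_y/2, F, G]] = [[-35/18, 0, 0], [-17/18, 1/4, 0], [0, 0, 139/36]]; det M1 = -4865/2592
M2 = [[0, E_y/2, G_x/2], [E_y/2, E, F], [G_x/2, F, G]] = [[0, 0, 17/6], [0, 1/4, 0], [17/6, 0, 139/36]]; det M2 = -289/144
det M1 - det M2 = 337/2592; K = 337/2592 / (139/144)^2 = 2696/19321

Answer: K = 2696/19321


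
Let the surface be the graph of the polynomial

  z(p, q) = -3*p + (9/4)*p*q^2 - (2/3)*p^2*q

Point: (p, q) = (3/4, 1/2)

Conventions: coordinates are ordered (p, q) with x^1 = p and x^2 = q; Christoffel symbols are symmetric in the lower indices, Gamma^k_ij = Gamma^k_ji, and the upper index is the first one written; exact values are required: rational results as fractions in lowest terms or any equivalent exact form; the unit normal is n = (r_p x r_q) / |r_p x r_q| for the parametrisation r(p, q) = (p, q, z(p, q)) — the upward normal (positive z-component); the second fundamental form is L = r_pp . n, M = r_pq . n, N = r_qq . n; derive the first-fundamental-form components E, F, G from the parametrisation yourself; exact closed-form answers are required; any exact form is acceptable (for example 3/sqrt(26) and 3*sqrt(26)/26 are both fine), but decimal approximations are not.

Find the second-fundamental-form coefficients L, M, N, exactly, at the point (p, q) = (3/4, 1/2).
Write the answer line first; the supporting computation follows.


Answer: L = -16*sqrt(2906)/4359, M = 10*sqrt(2906)/1453, N = 27*sqrt(2906)/1453

z_p = -47/16, z_q = 21/16, z_pp = -2/3, z_pq = 5/4, z_qq = 27/8
E = 2465/256, F = -987/256, G = 697/256; answer radicand W^2 = 1453/128
unnormalised second-form numerators: l = -2/3, m = 5/4, n = 27/8; L = l/sqrt(1453/128), and similarly M = m/sqrt(W^2), N = n/sqrt(W^2)


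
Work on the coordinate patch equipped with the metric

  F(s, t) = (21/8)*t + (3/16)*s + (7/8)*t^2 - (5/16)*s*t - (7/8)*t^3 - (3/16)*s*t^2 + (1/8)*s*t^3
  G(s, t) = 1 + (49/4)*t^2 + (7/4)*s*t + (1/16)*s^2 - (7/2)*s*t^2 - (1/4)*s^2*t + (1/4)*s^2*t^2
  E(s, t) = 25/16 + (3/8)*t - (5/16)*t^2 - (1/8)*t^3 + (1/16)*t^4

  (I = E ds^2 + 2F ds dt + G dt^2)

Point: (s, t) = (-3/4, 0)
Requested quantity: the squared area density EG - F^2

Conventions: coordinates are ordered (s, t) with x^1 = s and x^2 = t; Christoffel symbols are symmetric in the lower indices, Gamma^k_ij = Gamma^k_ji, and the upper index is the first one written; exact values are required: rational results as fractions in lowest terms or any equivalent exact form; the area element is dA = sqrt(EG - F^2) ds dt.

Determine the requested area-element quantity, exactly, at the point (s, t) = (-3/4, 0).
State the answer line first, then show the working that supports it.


Answer: EG - F^2 = 409/256

E = 25/16, F = -9/64, G = 265/256; EG - F^2 = 409/256


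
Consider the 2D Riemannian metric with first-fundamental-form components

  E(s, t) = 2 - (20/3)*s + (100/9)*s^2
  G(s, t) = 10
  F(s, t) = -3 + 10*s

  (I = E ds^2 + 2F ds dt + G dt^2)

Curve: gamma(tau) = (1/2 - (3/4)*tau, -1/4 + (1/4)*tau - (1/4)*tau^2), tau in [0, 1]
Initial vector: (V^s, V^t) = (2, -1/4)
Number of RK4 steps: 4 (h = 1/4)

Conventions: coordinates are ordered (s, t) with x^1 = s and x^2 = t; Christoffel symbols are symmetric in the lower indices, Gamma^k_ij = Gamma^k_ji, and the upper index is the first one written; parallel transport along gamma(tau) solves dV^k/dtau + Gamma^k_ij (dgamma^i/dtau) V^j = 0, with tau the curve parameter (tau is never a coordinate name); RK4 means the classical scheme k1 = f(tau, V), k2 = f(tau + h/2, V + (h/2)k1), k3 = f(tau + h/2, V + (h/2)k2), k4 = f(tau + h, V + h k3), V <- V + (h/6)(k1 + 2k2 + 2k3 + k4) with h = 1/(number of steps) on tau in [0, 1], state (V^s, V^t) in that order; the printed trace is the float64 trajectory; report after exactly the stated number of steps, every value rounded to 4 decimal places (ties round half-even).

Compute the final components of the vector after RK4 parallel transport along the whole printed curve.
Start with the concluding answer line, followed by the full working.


Answer: V^s = 1.7683, V^t = 1.1226

gamma'(tau) = (-3/4, 1/4 - (1/2)*tau); f(tau, V)^k = -Gamma^k_ij(gamma(tau)) gamma'^i(tau) V^j; h = 1/4; intermediate values shown to 6 dp
curve data and Christoffel symbols at the stage parameters:
  tau = 0.000000: gamma = (0.500000, -0.250000), gamma' = (-0.750000, 0.250000); Gamma_sss = 0.212766, Gamma_sst = 0.000000, Gamma_stt = 0.000000, Gamma_tss = 0.957447, Gamma_tst = 0.000000, Gamma_ttt = 0.000000
  tau = 0.125000: gamma = (0.406250, -0.222656), gamma' = (-0.750000, 0.187500); Gamma_sss = 0.116593, Gamma_sst = 0.000000, Gamma_stt = 0.000000, Gamma_tss = 0.987612, Gamma_tst = 0.000000, Gamma_ttt = 0.000000
  tau = 0.250000: gamma = (0.312500, -0.203125), gamma' = (-0.750000, 0.125000); Gamma_sss = 0.013886, Gamma_sst = 0.000000, Gamma_stt = 0.000000, Gamma_tss = 0.999826, Gamma_tst = 0.000000, Gamma_ttt = 0.000000
  tau = 0.375000: gamma = (0.218750, -0.191406), gamma' = (-0.750000, 0.062500); Gamma_sss = -0.089620, Gamma_sst = 0.000000, Gamma_stt = 0.000000, Gamma_tss = 0.992718, Gamma_tst = 0.000000, Gamma_ttt = 0.000000
  tau = 0.500000: gamma = (0.125000, -0.187500), gamma' = (-0.750000, 0.000000); Gamma_sss = -0.188046, Gamma_sst = 0.000000, Gamma_stt = 0.000000, Gamma_tss = 0.967092, Gamma_tst = 0.000000, Gamma_ttt = 0.000000
  tau = 0.625000: gamma = (0.031250, -0.191406), gamma' = (-0.750000, -0.062500); Gamma_sss = -0.276427, Gamma_sst = 0.000000, Gamma_stt = 0.000000, Gamma_tss = 0.925710, Gamma_tst = 0.000000, Gamma_ttt = 0.000000
  tau = 0.750000: gamma = (-0.062500, -0.203125), gamma' = (-0.750000, -0.125000); Gamma_sss = -0.351462, Gamma_sst = 0.000000, Gamma_stt = 0.000000, Gamma_tss = 0.872595, Gamma_tst = 0.000000, Gamma_ttt = 0.000000
  tau = 0.875000: gamma = (-0.156250, -0.222656), gamma' = (-0.750000, -0.187500); Gamma_sss = -0.411717, Gamma_sst = 0.000000, Gamma_stt = 0.000000, Gamma_tss = 0.812154, Gamma_tst = 0.000000, Gamma_ttt = 0.000000
  tau = 1.000000: gamma = (-0.250000, -0.250000), gamma' = (-0.750000, -0.250000); Gamma_sss = -0.457380, Gamma_sst = 0.000000, Gamma_stt = 0.000000, Gamma_tss = 0.748441, Gamma_tst = 0.000000, Gamma_ttt = 0.000000
step 0: V^s = 2.0000, V^t = -0.2500
step 1: k1 = (0.319149, 1.436170), k2 = (0.178378, 1.510968), k3 = (0.176839, 1.497934), k4 = (0.021290, 1.532891); V <- V + (h/6)(k1 + 2k2 + 2k3 + k4): V^s = 2.0438, V^t = 0.1245
step 2: k1 = (0.021286, 1.532574), k2 = (-0.137553, 1.523659), k3 = (-0.136218, 1.508877), k4 = (-0.283441, 1.457697); V <- V + (h/6)(k1 + 2k2 + 2k3 + k4): V^s = 2.0100, V^t = 0.5018
step 3: k1 = (-0.283486, 1.457927), k2 = (-0.409378, 1.370940), k3 = (-0.406115, 1.360014), k4 = (-0.503079, 1.249024); V <- V + (h/6)(k1 + 2k2 + 2k3 + k4): V^s = 1.9093, V^t = 0.8421
step 4: k1 = (-0.503289, 1.249546), k2 = (-0.570148, 1.124675), k3 = (-0.567567, 1.119584), k4 = (-0.606290, 0.992110); V <- V + (h/6)(k1 + 2k2 + 2k3 + k4): V^s = 1.7683, V^t = 1.1226


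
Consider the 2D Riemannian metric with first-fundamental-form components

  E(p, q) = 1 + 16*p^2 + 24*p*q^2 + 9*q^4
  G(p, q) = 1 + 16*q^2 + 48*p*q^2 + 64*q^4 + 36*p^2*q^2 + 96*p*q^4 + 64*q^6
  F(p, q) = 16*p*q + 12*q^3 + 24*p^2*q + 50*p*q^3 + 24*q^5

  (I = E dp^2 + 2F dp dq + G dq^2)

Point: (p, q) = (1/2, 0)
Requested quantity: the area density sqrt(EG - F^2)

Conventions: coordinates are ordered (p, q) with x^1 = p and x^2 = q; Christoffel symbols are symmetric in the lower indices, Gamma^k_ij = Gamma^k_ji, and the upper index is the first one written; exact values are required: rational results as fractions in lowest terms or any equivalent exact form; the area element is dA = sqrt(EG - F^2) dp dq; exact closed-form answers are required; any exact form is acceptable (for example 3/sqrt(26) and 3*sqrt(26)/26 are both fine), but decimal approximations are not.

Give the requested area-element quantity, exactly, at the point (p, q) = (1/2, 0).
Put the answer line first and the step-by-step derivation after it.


Answer: sqrt(EG - F^2) = sqrt(5)

E = 5, F = 0, G = 1; EG - F^2 = 5


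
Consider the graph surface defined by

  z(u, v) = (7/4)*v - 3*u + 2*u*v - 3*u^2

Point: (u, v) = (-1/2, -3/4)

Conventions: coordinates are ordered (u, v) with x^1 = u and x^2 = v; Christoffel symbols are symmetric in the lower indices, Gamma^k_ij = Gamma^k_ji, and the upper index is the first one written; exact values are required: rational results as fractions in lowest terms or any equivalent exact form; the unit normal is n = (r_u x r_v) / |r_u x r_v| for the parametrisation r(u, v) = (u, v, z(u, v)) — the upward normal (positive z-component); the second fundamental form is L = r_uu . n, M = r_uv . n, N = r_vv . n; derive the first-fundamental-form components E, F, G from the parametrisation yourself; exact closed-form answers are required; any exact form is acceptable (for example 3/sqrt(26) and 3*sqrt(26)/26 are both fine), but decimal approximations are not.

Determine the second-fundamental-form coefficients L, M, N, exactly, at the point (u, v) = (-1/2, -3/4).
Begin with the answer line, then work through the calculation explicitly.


Answer: L = -24*sqrt(61)/61, M = 8*sqrt(61)/61, N = 0

z_u = -3/2, z_v = 3/4, z_uu = -6, z_uv = 2, z_vv = 0
E = 13/4, F = -9/8, G = 25/16; answer radicand W^2 = 61/16
unnormalised second-form numerators: l = -6, m = 2, n = 0; L = l/sqrt(61/16), and similarly M = m/sqrt(W^2), N = n/sqrt(W^2)


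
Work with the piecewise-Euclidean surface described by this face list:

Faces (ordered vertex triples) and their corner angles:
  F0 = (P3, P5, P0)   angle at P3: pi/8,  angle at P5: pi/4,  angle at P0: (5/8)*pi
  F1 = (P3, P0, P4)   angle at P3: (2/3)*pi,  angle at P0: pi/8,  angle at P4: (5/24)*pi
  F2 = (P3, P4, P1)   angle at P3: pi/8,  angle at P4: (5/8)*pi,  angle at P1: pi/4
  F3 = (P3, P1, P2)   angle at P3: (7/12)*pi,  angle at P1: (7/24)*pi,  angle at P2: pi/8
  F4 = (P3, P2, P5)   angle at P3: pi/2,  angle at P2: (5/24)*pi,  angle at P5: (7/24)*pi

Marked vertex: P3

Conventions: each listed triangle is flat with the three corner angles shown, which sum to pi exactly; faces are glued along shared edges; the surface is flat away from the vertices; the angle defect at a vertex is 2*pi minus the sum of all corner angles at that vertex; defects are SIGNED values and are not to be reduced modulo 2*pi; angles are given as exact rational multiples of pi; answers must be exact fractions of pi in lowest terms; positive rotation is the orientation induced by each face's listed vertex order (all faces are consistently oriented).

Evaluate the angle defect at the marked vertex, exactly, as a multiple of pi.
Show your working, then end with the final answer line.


Sum of corner angles at P3: 2*pi
defect = 2*pi - 2*pi

Answer: defect(P3) = 0


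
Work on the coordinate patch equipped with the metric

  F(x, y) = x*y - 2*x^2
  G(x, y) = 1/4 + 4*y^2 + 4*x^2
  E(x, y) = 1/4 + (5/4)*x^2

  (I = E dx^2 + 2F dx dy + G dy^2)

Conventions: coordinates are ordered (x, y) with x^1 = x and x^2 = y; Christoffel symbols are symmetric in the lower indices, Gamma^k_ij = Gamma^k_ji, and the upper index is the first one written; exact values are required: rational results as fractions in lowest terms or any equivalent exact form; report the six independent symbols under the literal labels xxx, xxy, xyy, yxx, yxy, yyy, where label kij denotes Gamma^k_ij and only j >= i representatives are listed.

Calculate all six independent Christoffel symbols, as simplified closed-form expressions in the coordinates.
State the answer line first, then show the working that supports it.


Answer: Gamma_xxx = (-48*x^3 + 96*x^2*y + 64*x*y^2 + 5*x)/(16*x^4 + 64*x^3*y + 64*x^2*y^2 + 21*x^2 + 16*y^2 + 1), Gamma_xxy = (128*x^3 - 64*x^2*y)/(16*x^4 + 64*x^3*y + 64*x^2*y^2 + 21*x^2 + 16*y^2 + 1), Gamma_xyy = (-192*x^3 + 128*x^2*y - 256*x*y^2 - 12*x)/(16*x^4 + 64*x^3*y + 64*x^2*y^2 + 21*x^2 + 16*y^2 + 1), Gamma_yxx = (-40*x^3 - 16*x + 4*y)/(16*x^4 + 64*x^3*y + 64*x^2*y^2 + 21*x^2 + 16*y^2 + 1), Gamma_yxy = (80*x^3 + 16*x)/(16*x^4 + 64*x^3*y + 64*x^2*y^2 + 21*x^2 + 16*y^2 + 1), Gamma_yyy = (-96*x^3 + 128*x^2*y + 16*y)/(16*x^4 + 64*x^3*y + 64*x^2*y^2 + 21*x^2 + 16*y^2 + 1)

E = 1/4 + (5/4)*x^2; F = x*y - 2*x^2; G = 1/4 + 4*y^2 + 4*x^2
Gamma^k_ij = (1/2) g^{kl} (d_i g_jl + d_j g_il - d_l g_ij), with g^inv = (1/(EG-F^2)) [[G, -F], [-F, E]]
first partials: E_x = (5/2)*x, E_y = 0, F_x = y - 4*x, F_y = x, G_x = 8*x, G_y = 8*y
D = EG - F^2 = 1/16 + y^2 + (21/16)*x^2 + 4*x^2*y^2 + 4*x^3*y + x^4
expanded: Gamma^x_xx = (G E_x - 2F F_x + F E_y)/(2D), Gamma^x_xy = (G E_y - F G_x)/(2D), Gamma^x_yy = (2G F_y - G G_x - F G_y)/(2D), Gamma^y_xx = (2E F_x - E E_y - F E_x)/(2D), Gamma^y_xy = (E G_x - F E_y)/(2D), Gamma^y_yy = (E G_y - 2F F_y + F G_x)/(2D); substitute and cancel common factors


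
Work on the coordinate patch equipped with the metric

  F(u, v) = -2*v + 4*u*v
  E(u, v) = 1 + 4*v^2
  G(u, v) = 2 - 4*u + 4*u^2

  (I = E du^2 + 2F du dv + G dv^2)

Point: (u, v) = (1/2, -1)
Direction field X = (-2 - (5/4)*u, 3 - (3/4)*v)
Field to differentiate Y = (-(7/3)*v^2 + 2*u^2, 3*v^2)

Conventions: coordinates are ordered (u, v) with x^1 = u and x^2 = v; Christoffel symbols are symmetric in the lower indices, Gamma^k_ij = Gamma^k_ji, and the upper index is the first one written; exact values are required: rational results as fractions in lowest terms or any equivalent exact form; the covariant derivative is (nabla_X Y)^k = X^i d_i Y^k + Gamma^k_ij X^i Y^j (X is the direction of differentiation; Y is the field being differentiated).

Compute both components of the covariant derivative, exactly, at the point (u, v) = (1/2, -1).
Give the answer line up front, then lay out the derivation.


Answer: (nabla_X Y)^u = 481/20, (nabla_X Y)^v = -45/2

E = 5, F = 0, G = 1 at the point
E_u = 0, E_v = -8, F_u = -4, F_v = 0, G_u = 0, G_v = 0
EG - F^2 = 5;  g^inv = (1/5) * [[1, 0], [0, 5]]
first-kind symbols [ij,l] = (1/2)(d_i g_jl + d_j g_il - d_l g_ij): [uu,u] = E_u/2 = 0, [uu,v] = F_u - E_v/2 = 0, [uv,u] = E_v/2 = -4, [uv,v] = G_u/2 = 0, [vv,u] = F_v - G_u/2 = 0, [vv,v] = G_v/2 = 0
Gamma^u_ij = (G*[ij,u] - F*[ij,v])/(EG - F^2), Gamma^v_ij = (E*[ij,v] - F*[ij,u])/(EG - F^2)
Gamma_uuu = 0, Gamma_uuv = -4/5, Gamma_uvv = 0, Gamma_vuu = 0, Gamma_vuv = 0, Gamma_vvv = 0
X = (-21/8, 15/4), Y = (-11/6, 3) at the point


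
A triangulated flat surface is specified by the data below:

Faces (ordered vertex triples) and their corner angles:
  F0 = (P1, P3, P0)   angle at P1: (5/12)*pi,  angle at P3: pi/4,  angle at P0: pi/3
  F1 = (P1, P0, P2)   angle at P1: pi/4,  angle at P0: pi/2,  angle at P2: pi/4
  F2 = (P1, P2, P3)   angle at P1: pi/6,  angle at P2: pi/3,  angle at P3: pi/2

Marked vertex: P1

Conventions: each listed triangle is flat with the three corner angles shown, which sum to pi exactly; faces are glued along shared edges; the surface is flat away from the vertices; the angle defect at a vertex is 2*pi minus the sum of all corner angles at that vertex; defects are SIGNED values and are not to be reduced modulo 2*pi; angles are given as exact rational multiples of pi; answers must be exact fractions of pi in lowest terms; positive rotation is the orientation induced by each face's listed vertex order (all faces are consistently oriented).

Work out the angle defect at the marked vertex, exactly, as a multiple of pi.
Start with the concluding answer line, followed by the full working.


Answer: defect(P1) = (7/6)*pi

Sum of corner angles at P1: (5/6)*pi
defect = 2*pi - (5/6)*pi


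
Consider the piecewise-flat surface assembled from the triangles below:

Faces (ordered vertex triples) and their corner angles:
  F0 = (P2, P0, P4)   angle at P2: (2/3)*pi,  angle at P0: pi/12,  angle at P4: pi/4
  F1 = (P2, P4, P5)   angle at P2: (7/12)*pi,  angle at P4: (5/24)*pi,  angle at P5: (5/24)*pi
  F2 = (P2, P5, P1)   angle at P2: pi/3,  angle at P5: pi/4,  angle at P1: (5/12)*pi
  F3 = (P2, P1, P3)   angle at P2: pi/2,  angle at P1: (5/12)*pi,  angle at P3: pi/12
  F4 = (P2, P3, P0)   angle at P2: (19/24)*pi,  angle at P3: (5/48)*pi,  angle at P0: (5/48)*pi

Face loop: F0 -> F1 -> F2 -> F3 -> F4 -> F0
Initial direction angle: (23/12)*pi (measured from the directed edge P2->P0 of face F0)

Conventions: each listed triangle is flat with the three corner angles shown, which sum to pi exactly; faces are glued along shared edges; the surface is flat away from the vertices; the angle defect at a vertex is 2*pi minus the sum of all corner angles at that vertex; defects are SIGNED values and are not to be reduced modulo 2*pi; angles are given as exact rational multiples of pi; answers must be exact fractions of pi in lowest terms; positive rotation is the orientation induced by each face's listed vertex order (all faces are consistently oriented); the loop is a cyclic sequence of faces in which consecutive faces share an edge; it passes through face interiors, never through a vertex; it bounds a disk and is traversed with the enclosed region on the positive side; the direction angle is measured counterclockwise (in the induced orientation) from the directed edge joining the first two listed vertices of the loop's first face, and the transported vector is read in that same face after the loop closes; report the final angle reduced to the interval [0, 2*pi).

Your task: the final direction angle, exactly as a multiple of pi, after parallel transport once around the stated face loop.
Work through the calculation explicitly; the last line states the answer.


enclosed vertex P2: corner angles sum to (23/8)*pi, defect = 2*pi - (23/8)*pi = (-7/8)*pi
the rotation equals the total enclosed defect, so the final angle is initial + defects (mod 2*pi)
final angle = (23/12)*pi - (7/8)*pi = (25/24)*pi (mod 2*pi)

Answer: final direction angle = (25/24)*pi


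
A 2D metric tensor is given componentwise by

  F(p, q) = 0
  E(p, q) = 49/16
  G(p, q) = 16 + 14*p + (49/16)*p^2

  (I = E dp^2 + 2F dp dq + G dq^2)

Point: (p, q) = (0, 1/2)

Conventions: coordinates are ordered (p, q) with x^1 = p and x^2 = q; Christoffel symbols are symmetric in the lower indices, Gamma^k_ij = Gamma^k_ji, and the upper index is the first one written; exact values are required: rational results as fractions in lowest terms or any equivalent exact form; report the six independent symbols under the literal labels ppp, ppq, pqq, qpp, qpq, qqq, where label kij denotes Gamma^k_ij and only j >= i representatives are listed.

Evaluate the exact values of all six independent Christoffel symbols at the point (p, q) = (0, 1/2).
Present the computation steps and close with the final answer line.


E = 49/16, F = 0, G = 16 at the point
E_p = 0, E_q = 0, F_p = 0, F_q = 0, G_p = 14, G_q = 0
EG - F^2 = 49;  g^inv = (1/49) * [[16, 0], [0, 49/16]]
first-kind symbols [ij,l] = (1/2)(d_i g_jl + d_j g_il - d_l g_ij): [pp,p] = E_p/2 = 0, [pp,q] = F_p - E_q/2 = 0, [pq,p] = E_q/2 = 0, [pq,q] = G_p/2 = 7, [qq,p] = F_q - G_p/2 = -7, [qq,q] = G_q/2 = 0
Gamma^p_ij = (G*[ij,p] - F*[ij,q])/(EG - F^2), Gamma^q_ij = (E*[ij,q] - F*[ij,p])/(EG - F^2)

Answer: Gamma_ppp = 0, Gamma_ppq = 0, Gamma_pqq = -16/7, Gamma_qpp = 0, Gamma_qpq = 7/16, Gamma_qqq = 0


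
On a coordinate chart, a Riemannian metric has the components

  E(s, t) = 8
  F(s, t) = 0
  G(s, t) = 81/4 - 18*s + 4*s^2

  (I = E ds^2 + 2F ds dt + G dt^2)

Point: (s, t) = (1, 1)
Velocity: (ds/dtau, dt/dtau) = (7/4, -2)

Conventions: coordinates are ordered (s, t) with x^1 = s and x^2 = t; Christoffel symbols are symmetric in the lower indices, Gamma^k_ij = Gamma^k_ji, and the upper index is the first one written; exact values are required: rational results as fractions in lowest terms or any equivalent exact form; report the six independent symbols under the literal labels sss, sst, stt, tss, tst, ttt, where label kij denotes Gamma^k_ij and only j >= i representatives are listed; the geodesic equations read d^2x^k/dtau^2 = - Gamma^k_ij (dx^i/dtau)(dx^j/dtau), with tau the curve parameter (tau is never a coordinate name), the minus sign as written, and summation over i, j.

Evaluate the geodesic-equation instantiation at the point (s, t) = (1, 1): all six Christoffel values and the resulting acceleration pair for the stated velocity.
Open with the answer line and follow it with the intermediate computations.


Answer: Gamma_sss = 0, Gamma_sst = 0, Gamma_stt = 5/8, Gamma_tss = 0, Gamma_tst = -4/5, Gamma_ttt = 0; accelerations (d^2s/dtau^2, d^2t/dtau^2) = (-5/2, -28/5)

E = 8, F = 0, G = 25/4 at the point
E_s = 0, E_t = 0, F_s = 0, F_t = 0, G_s = -10, G_t = 0
EG - F^2 = 50;  g^inv = (1/50) * [[25/4, 0], [0, 8]]
first-kind symbols [ij,l] = (1/2)(d_i g_jl + d_j g_il - d_l g_ij): [ss,s] = E_s/2 = 0, [ss,t] = F_s - E_t/2 = 0, [st,s] = E_t/2 = 0, [st,t] = G_s/2 = -5, [tt,s] = F_t - G_s/2 = 5, [tt,t] = G_t/2 = 0
Gamma^s_ij = (G*[ij,s] - F*[ij,t])/(EG - F^2), Gamma^t_ij = (E*[ij,t] - F*[ij,s])/(EG - F^2)
Gamma_sss = 0, Gamma_sst = 0, Gamma_stt = 5/8, Gamma_tss = 0, Gamma_tst = -4/5, Gamma_ttt = 0
d^2s/dtau^2 = -(Gamma_sss*(7/4)^2 + 2*Gamma_sst*(7/4)*(-2) + Gamma_stt*(-2)^2) = -5/2
d^2t/dtau^2 = -(Gamma_tss*(7/4)^2 + 2*Gamma_tst*(7/4)*(-2) + Gamma_ttt*(-2)^2) = -28/5


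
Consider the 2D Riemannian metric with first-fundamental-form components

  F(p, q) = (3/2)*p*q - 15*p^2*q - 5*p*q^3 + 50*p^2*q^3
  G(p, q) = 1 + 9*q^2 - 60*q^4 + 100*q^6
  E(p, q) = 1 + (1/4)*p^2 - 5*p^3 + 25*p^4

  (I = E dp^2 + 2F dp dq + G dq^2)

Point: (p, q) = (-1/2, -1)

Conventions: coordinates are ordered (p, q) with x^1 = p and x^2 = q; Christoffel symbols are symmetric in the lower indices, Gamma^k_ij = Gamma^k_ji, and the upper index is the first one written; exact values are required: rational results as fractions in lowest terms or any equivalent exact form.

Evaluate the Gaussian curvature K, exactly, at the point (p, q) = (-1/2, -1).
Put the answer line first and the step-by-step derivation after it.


Answer: K = -216/3971

E = 13/4, F = -21/2, G = 50, EG - F^2 = 209/4 at the point
E_p = -33/2, E_q = 0, F_p = 77/2, F_q = 81/2, G_p = 0, G_q = -378
E_qq = 0, F_pq = -297/2, G_pp = 0
Evaluate Brioschi's two determinant matrices M1, M2 and divide by (EG - F^2)^2.
M1 = [[-E_qq/2 + F_pq - G_pp/2, E_p/2, F_p - E_q/2], [F_q - G_p/2, E, F], [G_q/2, F, G]] = [[-297/2, -33/4, 77/2], [81/2, 13/4, -21/2], [-189, -21/2, 50]]; det M1 = -297/2
M2 = [[0, E_q/2, G_p/2], [E_q/2, E, F], [G_p/2, F, G]] = [[0, 0, 0], [0, 13/4, -21/2], [0, -21/2, 50]]; det M2 = 0
det M1 - det M2 = -297/2; K = -297/2 / (209/4)^2 = -216/3971


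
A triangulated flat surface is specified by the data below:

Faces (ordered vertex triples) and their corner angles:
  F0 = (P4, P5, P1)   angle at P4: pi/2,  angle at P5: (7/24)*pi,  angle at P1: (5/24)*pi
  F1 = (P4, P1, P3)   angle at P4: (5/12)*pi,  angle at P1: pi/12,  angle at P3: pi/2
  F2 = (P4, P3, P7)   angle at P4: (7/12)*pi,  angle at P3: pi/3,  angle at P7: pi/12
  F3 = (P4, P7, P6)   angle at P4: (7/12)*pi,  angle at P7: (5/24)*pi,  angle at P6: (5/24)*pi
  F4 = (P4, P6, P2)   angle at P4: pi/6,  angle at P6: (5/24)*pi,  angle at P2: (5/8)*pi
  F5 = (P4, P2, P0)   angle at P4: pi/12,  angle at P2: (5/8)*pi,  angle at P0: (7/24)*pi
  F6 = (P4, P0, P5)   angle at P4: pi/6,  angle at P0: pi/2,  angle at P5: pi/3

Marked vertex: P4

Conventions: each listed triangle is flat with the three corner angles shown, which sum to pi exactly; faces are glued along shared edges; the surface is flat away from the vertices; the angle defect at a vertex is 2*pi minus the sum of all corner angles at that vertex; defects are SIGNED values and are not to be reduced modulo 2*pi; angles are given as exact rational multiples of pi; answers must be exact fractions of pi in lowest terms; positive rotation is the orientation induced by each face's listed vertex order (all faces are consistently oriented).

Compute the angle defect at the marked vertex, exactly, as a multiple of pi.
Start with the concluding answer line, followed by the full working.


Answer: defect(P4) = -pi/2

Sum of corner angles at P4: (5/2)*pi
defect = 2*pi - (5/2)*pi


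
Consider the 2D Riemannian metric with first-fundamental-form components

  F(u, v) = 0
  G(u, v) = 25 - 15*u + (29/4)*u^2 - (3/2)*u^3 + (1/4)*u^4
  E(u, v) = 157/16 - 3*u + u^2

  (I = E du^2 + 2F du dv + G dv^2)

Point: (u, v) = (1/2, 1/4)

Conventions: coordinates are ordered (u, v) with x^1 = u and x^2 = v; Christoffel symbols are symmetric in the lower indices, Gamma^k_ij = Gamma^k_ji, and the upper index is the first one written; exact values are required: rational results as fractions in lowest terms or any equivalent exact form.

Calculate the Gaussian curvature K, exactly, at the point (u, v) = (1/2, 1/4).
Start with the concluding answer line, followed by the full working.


Answer: K = -15488/656915

E = 137/16, F = 0, G = 1225/64, EG - F^2 = 167825/1024 at the point
E_u = -2, E_v = 0, F_u = 0, F_v = 0, G_u = -35/4, G_v = 0
E_vv = 0, F_uv = 0, G_uu = 43/4
The intrinsic route: Brioschi's K = (det M1 - det M2)/(EG - F^2)^2.
M1 = [[-E_vv/2 + F_uv - G_uu/2, E_u/2, F_u - E_v/2], [F_v - G_u/2, E, F], [G_v/2, F, G]] = [[-43/8, -1, 0], [35/8, 137/16, 0], [0, 0, 1225/64]]; det M1 = -6530475/8192
M2 = [[0, E_v/2, G_u/2], [E_v/2, E, F], [G_u/2, F, G]] = [[0, 0, -35/8], [0, 137/16, 0], [-35/8, 0, 1225/64]]; det M2 = -167825/1024
det M1 - det M2 = -5187875/8192; K = -5187875/8192 / (167825/1024)^2 = -15488/656915


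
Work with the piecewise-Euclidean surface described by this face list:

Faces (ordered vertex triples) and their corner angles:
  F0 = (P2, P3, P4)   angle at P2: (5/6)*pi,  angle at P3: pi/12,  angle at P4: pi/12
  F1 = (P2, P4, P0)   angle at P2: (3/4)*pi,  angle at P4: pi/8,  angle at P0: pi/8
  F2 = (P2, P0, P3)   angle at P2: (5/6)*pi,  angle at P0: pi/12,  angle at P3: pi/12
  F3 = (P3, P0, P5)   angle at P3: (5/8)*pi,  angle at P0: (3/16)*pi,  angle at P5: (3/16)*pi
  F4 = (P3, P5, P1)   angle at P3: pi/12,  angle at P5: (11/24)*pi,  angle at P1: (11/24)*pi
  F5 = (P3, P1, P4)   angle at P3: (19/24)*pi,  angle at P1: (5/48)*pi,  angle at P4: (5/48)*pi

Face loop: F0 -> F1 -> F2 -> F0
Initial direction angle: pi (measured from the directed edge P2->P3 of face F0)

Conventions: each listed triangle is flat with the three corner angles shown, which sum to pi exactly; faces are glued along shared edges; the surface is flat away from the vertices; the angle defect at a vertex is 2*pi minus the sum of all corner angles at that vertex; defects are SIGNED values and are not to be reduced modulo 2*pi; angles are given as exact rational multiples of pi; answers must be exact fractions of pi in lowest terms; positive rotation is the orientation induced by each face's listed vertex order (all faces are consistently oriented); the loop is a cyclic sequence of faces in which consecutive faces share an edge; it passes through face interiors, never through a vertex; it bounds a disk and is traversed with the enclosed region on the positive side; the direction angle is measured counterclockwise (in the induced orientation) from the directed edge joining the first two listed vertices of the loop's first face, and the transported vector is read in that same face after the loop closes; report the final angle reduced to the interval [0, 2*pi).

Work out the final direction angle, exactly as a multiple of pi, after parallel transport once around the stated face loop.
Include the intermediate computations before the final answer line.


enclosed vertex P2: corner angles sum to (29/12)*pi, defect = 2*pi - (29/12)*pi = (-5/12)*pi
the rotation equals the total enclosed defect, so the final angle is initial + defects (mod 2*pi)
final angle = pi - (5/12)*pi = (7/12)*pi (mod 2*pi)

Answer: final direction angle = (7/12)*pi


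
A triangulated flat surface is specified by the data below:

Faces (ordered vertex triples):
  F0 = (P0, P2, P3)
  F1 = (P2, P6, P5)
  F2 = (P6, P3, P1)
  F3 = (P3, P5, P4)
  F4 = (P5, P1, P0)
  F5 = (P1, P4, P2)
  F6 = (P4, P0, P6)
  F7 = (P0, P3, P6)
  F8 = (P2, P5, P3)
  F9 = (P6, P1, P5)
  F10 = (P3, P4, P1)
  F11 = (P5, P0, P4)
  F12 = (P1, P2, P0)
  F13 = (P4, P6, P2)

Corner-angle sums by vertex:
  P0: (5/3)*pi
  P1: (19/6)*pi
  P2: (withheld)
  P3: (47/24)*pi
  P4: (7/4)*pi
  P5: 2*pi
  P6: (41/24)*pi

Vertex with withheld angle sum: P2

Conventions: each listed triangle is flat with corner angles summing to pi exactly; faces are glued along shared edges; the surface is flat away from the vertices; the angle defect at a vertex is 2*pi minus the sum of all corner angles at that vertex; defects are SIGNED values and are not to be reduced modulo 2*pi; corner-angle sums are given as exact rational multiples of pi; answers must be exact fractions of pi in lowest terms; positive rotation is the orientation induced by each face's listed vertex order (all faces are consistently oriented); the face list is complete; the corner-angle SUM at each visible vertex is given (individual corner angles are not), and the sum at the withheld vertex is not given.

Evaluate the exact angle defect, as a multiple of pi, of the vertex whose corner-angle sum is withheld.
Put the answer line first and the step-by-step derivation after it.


Answer: defect(P2) = pi/4

V = 7, E = 21, F = 14; chi = V - E + F = 0
Gauss-Bonnet: total defect = 2*pi*chi = 0; visible defects sum to -pi/4


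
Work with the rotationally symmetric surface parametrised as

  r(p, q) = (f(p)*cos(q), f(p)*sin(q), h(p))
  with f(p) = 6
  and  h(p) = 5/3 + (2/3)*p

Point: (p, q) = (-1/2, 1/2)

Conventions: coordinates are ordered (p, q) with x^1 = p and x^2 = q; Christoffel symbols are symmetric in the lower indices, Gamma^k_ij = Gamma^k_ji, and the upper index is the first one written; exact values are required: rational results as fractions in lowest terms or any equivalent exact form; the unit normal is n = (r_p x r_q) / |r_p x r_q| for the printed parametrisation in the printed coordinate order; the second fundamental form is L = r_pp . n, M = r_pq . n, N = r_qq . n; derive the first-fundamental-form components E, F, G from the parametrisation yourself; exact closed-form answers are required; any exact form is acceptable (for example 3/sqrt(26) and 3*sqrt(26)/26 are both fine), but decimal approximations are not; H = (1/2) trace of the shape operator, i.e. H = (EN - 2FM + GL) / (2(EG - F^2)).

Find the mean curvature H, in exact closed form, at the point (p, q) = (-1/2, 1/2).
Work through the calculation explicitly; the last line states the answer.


f = 6, f' = 0, f'' = 0, h' = 2/3, h'' = 0
E = 4/9, F = 0, G = 36; answer radicand W^2 = 4/9
unnormalised second-form numerators: l = 0, m = 0, n = 4; L = l/sqrt(4/9), and similarly M = m/sqrt(W^2), N = n/sqrt(W^2)
H = (E*n - 2*F*m + G*l) / (2*(EG - F^2)*sqrt(W^2)); E*n - 2*F*m + G*l = 16/9, EG - F^2 = 16, so H = (1/18)/sqrt(4/9)

Answer: H = 1/12
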